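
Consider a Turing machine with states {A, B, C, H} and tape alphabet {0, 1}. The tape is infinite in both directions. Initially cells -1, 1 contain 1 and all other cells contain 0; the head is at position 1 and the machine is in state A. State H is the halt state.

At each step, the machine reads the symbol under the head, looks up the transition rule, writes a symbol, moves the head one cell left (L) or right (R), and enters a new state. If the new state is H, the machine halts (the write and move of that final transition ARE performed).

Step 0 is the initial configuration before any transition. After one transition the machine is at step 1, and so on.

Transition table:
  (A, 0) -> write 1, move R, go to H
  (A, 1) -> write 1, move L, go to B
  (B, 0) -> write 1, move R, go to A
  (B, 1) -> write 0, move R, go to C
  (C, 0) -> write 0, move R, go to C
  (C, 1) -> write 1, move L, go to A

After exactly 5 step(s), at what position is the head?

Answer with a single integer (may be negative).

Answer: 0

Derivation:
Step 1: in state A at pos 1, read 1 -> (A,1)->write 1,move L,goto B. Now: state=B, head=0, tape[-2..2]=01010 (head:   ^)
Step 2: in state B at pos 0, read 0 -> (B,0)->write 1,move R,goto A. Now: state=A, head=1, tape[-2..2]=01110 (head:    ^)
Step 3: in state A at pos 1, read 1 -> (A,1)->write 1,move L,goto B. Now: state=B, head=0, tape[-2..2]=01110 (head:   ^)
Step 4: in state B at pos 0, read 1 -> (B,1)->write 0,move R,goto C. Now: state=C, head=1, tape[-2..2]=01010 (head:    ^)
Step 5: in state C at pos 1, read 1 -> (C,1)->write 1,move L,goto A. Now: state=A, head=0, tape[-2..2]=01010 (head:   ^)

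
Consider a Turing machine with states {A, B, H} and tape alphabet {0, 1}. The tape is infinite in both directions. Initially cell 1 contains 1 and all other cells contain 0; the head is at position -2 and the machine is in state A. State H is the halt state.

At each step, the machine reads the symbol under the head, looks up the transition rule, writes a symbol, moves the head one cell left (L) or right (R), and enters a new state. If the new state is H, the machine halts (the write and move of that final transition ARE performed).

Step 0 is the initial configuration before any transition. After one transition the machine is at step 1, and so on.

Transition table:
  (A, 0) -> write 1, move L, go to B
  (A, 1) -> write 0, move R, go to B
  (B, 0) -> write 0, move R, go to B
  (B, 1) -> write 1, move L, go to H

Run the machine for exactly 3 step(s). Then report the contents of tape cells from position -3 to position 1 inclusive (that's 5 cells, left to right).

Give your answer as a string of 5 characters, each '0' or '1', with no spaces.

Answer: 01001

Derivation:
Step 1: in state A at pos -2, read 0 -> (A,0)->write 1,move L,goto B. Now: state=B, head=-3, tape[-4..2]=0010010 (head:  ^)
Step 2: in state B at pos -3, read 0 -> (B,0)->write 0,move R,goto B. Now: state=B, head=-2, tape[-4..2]=0010010 (head:   ^)
Step 3: in state B at pos -2, read 1 -> (B,1)->write 1,move L,goto H. Now: state=H, head=-3, tape[-4..2]=0010010 (head:  ^)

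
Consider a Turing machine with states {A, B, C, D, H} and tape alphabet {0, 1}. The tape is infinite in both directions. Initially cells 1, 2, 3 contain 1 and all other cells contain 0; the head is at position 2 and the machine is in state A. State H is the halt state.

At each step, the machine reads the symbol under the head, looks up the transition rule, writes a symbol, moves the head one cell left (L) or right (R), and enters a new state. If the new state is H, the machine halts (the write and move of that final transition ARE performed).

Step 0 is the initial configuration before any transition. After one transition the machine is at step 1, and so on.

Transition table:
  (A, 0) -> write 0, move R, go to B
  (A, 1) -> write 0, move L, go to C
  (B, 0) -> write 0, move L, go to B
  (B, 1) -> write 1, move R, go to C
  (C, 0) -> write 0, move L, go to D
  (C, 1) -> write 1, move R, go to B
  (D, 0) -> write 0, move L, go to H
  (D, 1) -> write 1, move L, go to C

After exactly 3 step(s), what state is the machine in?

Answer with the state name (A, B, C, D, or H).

Answer: B

Derivation:
Step 1: in state A at pos 2, read 1 -> (A,1)->write 0,move L,goto C. Now: state=C, head=1, tape[0..4]=01010 (head:  ^)
Step 2: in state C at pos 1, read 1 -> (C,1)->write 1,move R,goto B. Now: state=B, head=2, tape[0..4]=01010 (head:   ^)
Step 3: in state B at pos 2, read 0 -> (B,0)->write 0,move L,goto B. Now: state=B, head=1, tape[0..4]=01010 (head:  ^)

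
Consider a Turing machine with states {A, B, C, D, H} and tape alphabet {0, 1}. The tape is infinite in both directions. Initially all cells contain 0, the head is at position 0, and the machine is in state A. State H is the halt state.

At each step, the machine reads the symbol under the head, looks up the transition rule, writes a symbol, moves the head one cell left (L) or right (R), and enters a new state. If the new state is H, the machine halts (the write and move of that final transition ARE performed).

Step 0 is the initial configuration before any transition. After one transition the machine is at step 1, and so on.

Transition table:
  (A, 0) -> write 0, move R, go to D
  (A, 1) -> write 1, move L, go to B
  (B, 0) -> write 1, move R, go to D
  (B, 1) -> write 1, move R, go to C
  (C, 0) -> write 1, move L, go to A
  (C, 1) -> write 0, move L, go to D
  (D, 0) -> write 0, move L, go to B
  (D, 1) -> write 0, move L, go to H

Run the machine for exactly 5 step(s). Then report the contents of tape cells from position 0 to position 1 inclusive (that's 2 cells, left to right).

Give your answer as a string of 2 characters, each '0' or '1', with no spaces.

Answer: 10

Derivation:
Step 1: in state A at pos 0, read 0 -> (A,0)->write 0,move R,goto D. Now: state=D, head=1, tape[-1..2]=0000 (head:   ^)
Step 2: in state D at pos 1, read 0 -> (D,0)->write 0,move L,goto B. Now: state=B, head=0, tape[-1..2]=0000 (head:  ^)
Step 3: in state B at pos 0, read 0 -> (B,0)->write 1,move R,goto D. Now: state=D, head=1, tape[-1..2]=0100 (head:   ^)
Step 4: in state D at pos 1, read 0 -> (D,0)->write 0,move L,goto B. Now: state=B, head=0, tape[-1..2]=0100 (head:  ^)
Step 5: in state B at pos 0, read 1 -> (B,1)->write 1,move R,goto C. Now: state=C, head=1, tape[-1..2]=0100 (head:   ^)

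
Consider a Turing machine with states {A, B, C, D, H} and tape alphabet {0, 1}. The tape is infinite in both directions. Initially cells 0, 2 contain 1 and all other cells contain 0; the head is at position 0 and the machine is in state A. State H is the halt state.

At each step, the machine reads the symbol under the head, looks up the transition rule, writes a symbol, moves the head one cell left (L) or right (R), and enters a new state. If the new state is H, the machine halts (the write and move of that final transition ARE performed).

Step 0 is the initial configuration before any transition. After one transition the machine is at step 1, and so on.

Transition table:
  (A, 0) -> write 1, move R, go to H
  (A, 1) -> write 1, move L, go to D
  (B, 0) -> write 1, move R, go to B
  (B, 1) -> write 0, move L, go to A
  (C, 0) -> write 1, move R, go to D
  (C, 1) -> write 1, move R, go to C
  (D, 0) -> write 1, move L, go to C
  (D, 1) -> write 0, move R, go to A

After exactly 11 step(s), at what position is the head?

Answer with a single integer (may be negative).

Step 1: in state A at pos 0, read 1 -> (A,1)->write 1,move L,goto D. Now: state=D, head=-1, tape[-2..3]=001010 (head:  ^)
Step 2: in state D at pos -1, read 0 -> (D,0)->write 1,move L,goto C. Now: state=C, head=-2, tape[-3..3]=0011010 (head:  ^)
Step 3: in state C at pos -2, read 0 -> (C,0)->write 1,move R,goto D. Now: state=D, head=-1, tape[-3..3]=0111010 (head:   ^)
Step 4: in state D at pos -1, read 1 -> (D,1)->write 0,move R,goto A. Now: state=A, head=0, tape[-3..3]=0101010 (head:    ^)
Step 5: in state A at pos 0, read 1 -> (A,1)->write 1,move L,goto D. Now: state=D, head=-1, tape[-3..3]=0101010 (head:   ^)
Step 6: in state D at pos -1, read 0 -> (D,0)->write 1,move L,goto C. Now: state=C, head=-2, tape[-3..3]=0111010 (head:  ^)
Step 7: in state C at pos -2, read 1 -> (C,1)->write 1,move R,goto C. Now: state=C, head=-1, tape[-3..3]=0111010 (head:   ^)
Step 8: in state C at pos -1, read 1 -> (C,1)->write 1,move R,goto C. Now: state=C, head=0, tape[-3..3]=0111010 (head:    ^)
Step 9: in state C at pos 0, read 1 -> (C,1)->write 1,move R,goto C. Now: state=C, head=1, tape[-3..3]=0111010 (head:     ^)
Step 10: in state C at pos 1, read 0 -> (C,0)->write 1,move R,goto D. Now: state=D, head=2, tape[-3..3]=0111110 (head:      ^)
Step 11: in state D at pos 2, read 1 -> (D,1)->write 0,move R,goto A. Now: state=A, head=3, tape[-3..4]=01111000 (head:       ^)

Answer: 3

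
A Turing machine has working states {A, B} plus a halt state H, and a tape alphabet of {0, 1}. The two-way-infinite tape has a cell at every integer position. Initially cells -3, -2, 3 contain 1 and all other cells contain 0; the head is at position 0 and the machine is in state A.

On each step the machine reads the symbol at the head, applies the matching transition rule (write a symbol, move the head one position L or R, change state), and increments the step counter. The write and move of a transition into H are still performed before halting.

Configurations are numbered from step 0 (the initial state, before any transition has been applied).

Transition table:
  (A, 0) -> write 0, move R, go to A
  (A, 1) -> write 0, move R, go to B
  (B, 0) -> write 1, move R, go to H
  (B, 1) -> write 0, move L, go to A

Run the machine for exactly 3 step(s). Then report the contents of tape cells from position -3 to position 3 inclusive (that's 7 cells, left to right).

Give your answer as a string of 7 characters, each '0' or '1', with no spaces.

Step 1: in state A at pos 0, read 0 -> (A,0)->write 0,move R,goto A. Now: state=A, head=1, tape[-4..4]=011000010 (head:      ^)
Step 2: in state A at pos 1, read 0 -> (A,0)->write 0,move R,goto A. Now: state=A, head=2, tape[-4..4]=011000010 (head:       ^)
Step 3: in state A at pos 2, read 0 -> (A,0)->write 0,move R,goto A. Now: state=A, head=3, tape[-4..4]=011000010 (head:        ^)

Answer: 1100001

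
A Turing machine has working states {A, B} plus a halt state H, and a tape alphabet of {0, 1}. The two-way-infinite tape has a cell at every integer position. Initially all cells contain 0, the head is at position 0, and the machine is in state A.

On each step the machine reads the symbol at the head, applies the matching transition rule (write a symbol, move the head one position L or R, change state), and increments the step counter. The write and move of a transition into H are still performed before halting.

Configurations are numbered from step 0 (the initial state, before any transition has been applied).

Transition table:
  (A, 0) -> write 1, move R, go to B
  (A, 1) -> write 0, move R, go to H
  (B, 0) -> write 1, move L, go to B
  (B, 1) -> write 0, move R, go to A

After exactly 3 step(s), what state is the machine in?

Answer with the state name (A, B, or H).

Answer: A

Derivation:
Step 1: in state A at pos 0, read 0 -> (A,0)->write 1,move R,goto B. Now: state=B, head=1, tape[-1..2]=0100 (head:   ^)
Step 2: in state B at pos 1, read 0 -> (B,0)->write 1,move L,goto B. Now: state=B, head=0, tape[-1..2]=0110 (head:  ^)
Step 3: in state B at pos 0, read 1 -> (B,1)->write 0,move R,goto A. Now: state=A, head=1, tape[-1..2]=0010 (head:   ^)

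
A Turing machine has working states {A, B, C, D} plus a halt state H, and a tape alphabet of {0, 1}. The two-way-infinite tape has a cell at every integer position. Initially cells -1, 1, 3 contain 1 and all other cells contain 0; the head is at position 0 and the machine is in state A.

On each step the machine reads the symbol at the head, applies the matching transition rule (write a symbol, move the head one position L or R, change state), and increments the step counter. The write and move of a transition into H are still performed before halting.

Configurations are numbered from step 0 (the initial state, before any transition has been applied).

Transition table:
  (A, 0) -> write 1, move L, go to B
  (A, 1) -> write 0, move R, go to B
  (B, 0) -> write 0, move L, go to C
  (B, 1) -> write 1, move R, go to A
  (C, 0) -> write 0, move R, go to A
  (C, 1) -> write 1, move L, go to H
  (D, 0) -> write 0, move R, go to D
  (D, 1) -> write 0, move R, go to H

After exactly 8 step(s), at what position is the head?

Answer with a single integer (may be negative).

Answer: 4

Derivation:
Step 1: in state A at pos 0, read 0 -> (A,0)->write 1,move L,goto B. Now: state=B, head=-1, tape[-2..4]=0111010 (head:  ^)
Step 2: in state B at pos -1, read 1 -> (B,1)->write 1,move R,goto A. Now: state=A, head=0, tape[-2..4]=0111010 (head:   ^)
Step 3: in state A at pos 0, read 1 -> (A,1)->write 0,move R,goto B. Now: state=B, head=1, tape[-2..4]=0101010 (head:    ^)
Step 4: in state B at pos 1, read 1 -> (B,1)->write 1,move R,goto A. Now: state=A, head=2, tape[-2..4]=0101010 (head:     ^)
Step 5: in state A at pos 2, read 0 -> (A,0)->write 1,move L,goto B. Now: state=B, head=1, tape[-2..4]=0101110 (head:    ^)
Step 6: in state B at pos 1, read 1 -> (B,1)->write 1,move R,goto A. Now: state=A, head=2, tape[-2..4]=0101110 (head:     ^)
Step 7: in state A at pos 2, read 1 -> (A,1)->write 0,move R,goto B. Now: state=B, head=3, tape[-2..4]=0101010 (head:      ^)
Step 8: in state B at pos 3, read 1 -> (B,1)->write 1,move R,goto A. Now: state=A, head=4, tape[-2..5]=01010100 (head:       ^)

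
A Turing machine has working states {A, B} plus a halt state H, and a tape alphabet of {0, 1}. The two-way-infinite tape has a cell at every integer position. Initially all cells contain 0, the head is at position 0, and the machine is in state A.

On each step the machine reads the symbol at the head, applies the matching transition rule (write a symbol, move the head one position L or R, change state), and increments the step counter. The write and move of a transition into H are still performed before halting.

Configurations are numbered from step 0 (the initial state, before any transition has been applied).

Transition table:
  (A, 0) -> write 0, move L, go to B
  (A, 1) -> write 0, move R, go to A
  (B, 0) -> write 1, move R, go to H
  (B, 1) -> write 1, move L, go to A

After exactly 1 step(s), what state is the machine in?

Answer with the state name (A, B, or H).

Answer: B

Derivation:
Step 1: in state A at pos 0, read 0 -> (A,0)->write 0,move L,goto B. Now: state=B, head=-1, tape[-2..1]=0000 (head:  ^)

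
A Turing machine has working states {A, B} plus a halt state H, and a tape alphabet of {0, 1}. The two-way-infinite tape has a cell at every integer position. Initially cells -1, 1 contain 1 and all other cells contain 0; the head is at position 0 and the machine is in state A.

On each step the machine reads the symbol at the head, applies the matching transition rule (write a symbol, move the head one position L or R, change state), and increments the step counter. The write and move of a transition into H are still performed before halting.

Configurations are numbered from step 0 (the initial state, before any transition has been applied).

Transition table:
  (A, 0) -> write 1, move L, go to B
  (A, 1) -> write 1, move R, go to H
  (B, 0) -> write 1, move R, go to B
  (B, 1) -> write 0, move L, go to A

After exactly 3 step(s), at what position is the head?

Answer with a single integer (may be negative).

Step 1: in state A at pos 0, read 0 -> (A,0)->write 1,move L,goto B. Now: state=B, head=-1, tape[-2..2]=01110 (head:  ^)
Step 2: in state B at pos -1, read 1 -> (B,1)->write 0,move L,goto A. Now: state=A, head=-2, tape[-3..2]=000110 (head:  ^)
Step 3: in state A at pos -2, read 0 -> (A,0)->write 1,move L,goto B. Now: state=B, head=-3, tape[-4..2]=0010110 (head:  ^)

Answer: -3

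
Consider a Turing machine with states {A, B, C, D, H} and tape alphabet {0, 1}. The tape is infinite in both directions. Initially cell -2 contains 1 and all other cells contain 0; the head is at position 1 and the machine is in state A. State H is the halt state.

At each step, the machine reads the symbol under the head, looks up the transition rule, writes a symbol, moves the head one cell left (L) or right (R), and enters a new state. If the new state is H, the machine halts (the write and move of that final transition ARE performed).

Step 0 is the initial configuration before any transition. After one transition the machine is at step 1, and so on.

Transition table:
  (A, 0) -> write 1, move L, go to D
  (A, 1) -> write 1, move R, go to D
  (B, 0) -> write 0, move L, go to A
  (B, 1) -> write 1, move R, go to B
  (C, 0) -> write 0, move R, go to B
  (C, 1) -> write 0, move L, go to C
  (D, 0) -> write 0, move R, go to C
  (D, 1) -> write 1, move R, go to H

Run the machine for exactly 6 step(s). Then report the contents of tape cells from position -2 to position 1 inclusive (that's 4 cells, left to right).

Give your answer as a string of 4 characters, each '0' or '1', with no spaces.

Answer: 1010

Derivation:
Step 1: in state A at pos 1, read 0 -> (A,0)->write 1,move L,goto D. Now: state=D, head=0, tape[-3..2]=010010 (head:    ^)
Step 2: in state D at pos 0, read 0 -> (D,0)->write 0,move R,goto C. Now: state=C, head=1, tape[-3..2]=010010 (head:     ^)
Step 3: in state C at pos 1, read 1 -> (C,1)->write 0,move L,goto C. Now: state=C, head=0, tape[-3..2]=010000 (head:    ^)
Step 4: in state C at pos 0, read 0 -> (C,0)->write 0,move R,goto B. Now: state=B, head=1, tape[-3..2]=010000 (head:     ^)
Step 5: in state B at pos 1, read 0 -> (B,0)->write 0,move L,goto A. Now: state=A, head=0, tape[-3..2]=010000 (head:    ^)
Step 6: in state A at pos 0, read 0 -> (A,0)->write 1,move L,goto D. Now: state=D, head=-1, tape[-3..2]=010100 (head:   ^)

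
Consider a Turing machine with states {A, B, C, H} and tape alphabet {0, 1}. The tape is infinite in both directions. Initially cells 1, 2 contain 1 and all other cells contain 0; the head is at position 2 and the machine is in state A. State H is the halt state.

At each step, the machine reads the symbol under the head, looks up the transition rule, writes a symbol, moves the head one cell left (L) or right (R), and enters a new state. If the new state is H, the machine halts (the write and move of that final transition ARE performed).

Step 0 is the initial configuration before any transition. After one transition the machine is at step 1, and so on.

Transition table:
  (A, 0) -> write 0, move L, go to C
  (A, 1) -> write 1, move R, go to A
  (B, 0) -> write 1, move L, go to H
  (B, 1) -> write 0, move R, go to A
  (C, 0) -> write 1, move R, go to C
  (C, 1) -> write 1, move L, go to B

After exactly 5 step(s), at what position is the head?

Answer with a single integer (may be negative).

Step 1: in state A at pos 2, read 1 -> (A,1)->write 1,move R,goto A. Now: state=A, head=3, tape[0..4]=01100 (head:    ^)
Step 2: in state A at pos 3, read 0 -> (A,0)->write 0,move L,goto C. Now: state=C, head=2, tape[0..4]=01100 (head:   ^)
Step 3: in state C at pos 2, read 1 -> (C,1)->write 1,move L,goto B. Now: state=B, head=1, tape[0..4]=01100 (head:  ^)
Step 4: in state B at pos 1, read 1 -> (B,1)->write 0,move R,goto A. Now: state=A, head=2, tape[0..4]=00100 (head:   ^)
Step 5: in state A at pos 2, read 1 -> (A,1)->write 1,move R,goto A. Now: state=A, head=3, tape[0..4]=00100 (head:    ^)

Answer: 3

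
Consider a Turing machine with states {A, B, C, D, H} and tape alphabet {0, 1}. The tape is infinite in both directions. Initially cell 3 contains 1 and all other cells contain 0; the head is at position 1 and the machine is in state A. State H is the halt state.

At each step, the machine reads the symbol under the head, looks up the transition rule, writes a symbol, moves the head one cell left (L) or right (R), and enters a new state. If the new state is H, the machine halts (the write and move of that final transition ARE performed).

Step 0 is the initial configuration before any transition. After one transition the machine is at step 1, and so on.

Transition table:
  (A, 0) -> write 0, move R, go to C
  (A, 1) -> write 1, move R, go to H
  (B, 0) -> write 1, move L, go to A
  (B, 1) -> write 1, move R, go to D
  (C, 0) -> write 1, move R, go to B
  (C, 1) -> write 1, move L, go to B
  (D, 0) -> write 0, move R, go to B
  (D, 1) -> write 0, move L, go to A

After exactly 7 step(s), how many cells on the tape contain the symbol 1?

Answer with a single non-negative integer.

Answer: 3

Derivation:
Step 1: in state A at pos 1, read 0 -> (A,0)->write 0,move R,goto C. Now: state=C, head=2, tape[0..4]=00010 (head:   ^)
Step 2: in state C at pos 2, read 0 -> (C,0)->write 1,move R,goto B. Now: state=B, head=3, tape[0..4]=00110 (head:    ^)
Step 3: in state B at pos 3, read 1 -> (B,1)->write 1,move R,goto D. Now: state=D, head=4, tape[0..5]=001100 (head:     ^)
Step 4: in state D at pos 4, read 0 -> (D,0)->write 0,move R,goto B. Now: state=B, head=5, tape[0..6]=0011000 (head:      ^)
Step 5: in state B at pos 5, read 0 -> (B,0)->write 1,move L,goto A. Now: state=A, head=4, tape[0..6]=0011010 (head:     ^)
Step 6: in state A at pos 4, read 0 -> (A,0)->write 0,move R,goto C. Now: state=C, head=5, tape[0..6]=0011010 (head:      ^)
Step 7: in state C at pos 5, read 1 -> (C,1)->write 1,move L,goto B. Now: state=B, head=4, tape[0..6]=0011010 (head:     ^)
Cells containing 1 after step 7: {2, 3, 5} -> 3 cell(s)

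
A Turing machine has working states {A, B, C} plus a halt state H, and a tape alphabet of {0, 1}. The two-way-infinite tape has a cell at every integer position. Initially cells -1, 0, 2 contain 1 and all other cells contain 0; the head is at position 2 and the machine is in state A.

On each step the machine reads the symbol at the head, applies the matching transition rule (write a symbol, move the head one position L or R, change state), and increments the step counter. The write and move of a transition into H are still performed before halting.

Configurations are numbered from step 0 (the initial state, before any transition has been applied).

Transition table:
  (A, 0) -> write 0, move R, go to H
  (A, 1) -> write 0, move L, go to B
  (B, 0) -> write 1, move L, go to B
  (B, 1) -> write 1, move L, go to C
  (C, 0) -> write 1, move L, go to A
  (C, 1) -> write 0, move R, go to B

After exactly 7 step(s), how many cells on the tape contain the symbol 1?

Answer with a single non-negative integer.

Answer: 3

Derivation:
Step 1: in state A at pos 2, read 1 -> (A,1)->write 0,move L,goto B. Now: state=B, head=1, tape[-2..3]=011000 (head:    ^)
Step 2: in state B at pos 1, read 0 -> (B,0)->write 1,move L,goto B. Now: state=B, head=0, tape[-2..3]=011100 (head:   ^)
Step 3: in state B at pos 0, read 1 -> (B,1)->write 1,move L,goto C. Now: state=C, head=-1, tape[-2..3]=011100 (head:  ^)
Step 4: in state C at pos -1, read 1 -> (C,1)->write 0,move R,goto B. Now: state=B, head=0, tape[-2..3]=001100 (head:   ^)
Step 5: in state B at pos 0, read 1 -> (B,1)->write 1,move L,goto C. Now: state=C, head=-1, tape[-2..3]=001100 (head:  ^)
Step 6: in state C at pos -1, read 0 -> (C,0)->write 1,move L,goto A. Now: state=A, head=-2, tape[-3..3]=0011100 (head:  ^)
Step 7: in state A at pos -2, read 0 -> (A,0)->write 0,move R,goto H. Now: state=H, head=-1, tape[-3..3]=0011100 (head:   ^)
Cells containing 1 after step 7: {-1, 0, 1} -> 3 cell(s)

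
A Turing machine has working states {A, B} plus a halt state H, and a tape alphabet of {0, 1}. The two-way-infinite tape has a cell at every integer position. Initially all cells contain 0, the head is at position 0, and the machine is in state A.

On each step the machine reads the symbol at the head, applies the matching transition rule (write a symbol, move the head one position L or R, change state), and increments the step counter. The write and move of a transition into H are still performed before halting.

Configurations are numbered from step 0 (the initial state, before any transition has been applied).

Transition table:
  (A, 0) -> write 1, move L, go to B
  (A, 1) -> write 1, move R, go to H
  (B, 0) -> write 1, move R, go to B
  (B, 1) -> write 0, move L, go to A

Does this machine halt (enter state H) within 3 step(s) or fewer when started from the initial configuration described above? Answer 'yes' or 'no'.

Step 1: in state A at pos 0, read 0 -> (A,0)->write 1,move L,goto B. Now: state=B, head=-1, tape[-2..1]=0010 (head:  ^)
Step 2: in state B at pos -1, read 0 -> (B,0)->write 1,move R,goto B. Now: state=B, head=0, tape[-2..1]=0110 (head:   ^)
Step 3: in state B at pos 0, read 1 -> (B,1)->write 0,move L,goto A. Now: state=A, head=-1, tape[-2..1]=0100 (head:  ^)
After 3 step(s): state = A (not H) -> not halted within 3 -> no

Answer: no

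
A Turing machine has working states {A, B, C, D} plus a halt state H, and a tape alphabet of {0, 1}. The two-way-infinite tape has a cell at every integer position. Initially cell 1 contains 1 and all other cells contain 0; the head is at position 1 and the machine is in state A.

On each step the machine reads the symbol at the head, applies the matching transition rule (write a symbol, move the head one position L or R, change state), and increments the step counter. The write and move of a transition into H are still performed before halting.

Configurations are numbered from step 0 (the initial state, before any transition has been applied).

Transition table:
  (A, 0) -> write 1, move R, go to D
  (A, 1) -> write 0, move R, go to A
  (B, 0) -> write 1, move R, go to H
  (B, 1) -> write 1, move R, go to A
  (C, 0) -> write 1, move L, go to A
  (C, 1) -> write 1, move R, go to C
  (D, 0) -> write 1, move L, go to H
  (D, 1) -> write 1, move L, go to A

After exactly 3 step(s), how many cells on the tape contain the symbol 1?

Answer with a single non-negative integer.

Step 1: in state A at pos 1, read 1 -> (A,1)->write 0,move R,goto A. Now: state=A, head=2, tape[0..3]=0000 (head:   ^)
Step 2: in state A at pos 2, read 0 -> (A,0)->write 1,move R,goto D. Now: state=D, head=3, tape[0..4]=00100 (head:    ^)
Step 3: in state D at pos 3, read 0 -> (D,0)->write 1,move L,goto H. Now: state=H, head=2, tape[0..4]=00110 (head:   ^)
Cells containing 1 after step 3: {2, 3} -> 2 cell(s)

Answer: 2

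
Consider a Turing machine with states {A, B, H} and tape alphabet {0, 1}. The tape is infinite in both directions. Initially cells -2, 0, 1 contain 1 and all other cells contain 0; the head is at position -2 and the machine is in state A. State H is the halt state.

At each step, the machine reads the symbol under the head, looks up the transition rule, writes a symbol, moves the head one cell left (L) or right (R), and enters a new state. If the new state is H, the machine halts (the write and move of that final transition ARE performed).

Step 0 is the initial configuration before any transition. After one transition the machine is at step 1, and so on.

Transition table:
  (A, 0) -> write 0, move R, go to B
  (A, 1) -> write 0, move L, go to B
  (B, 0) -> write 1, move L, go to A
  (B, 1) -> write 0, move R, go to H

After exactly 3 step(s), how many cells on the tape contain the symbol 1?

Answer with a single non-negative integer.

Step 1: in state A at pos -2, read 1 -> (A,1)->write 0,move L,goto B. Now: state=B, head=-3, tape[-4..2]=0000110 (head:  ^)
Step 2: in state B at pos -3, read 0 -> (B,0)->write 1,move L,goto A. Now: state=A, head=-4, tape[-5..2]=00100110 (head:  ^)
Step 3: in state A at pos -4, read 0 -> (A,0)->write 0,move R,goto B. Now: state=B, head=-3, tape[-5..2]=00100110 (head:   ^)
Cells containing 1 after step 3: {-3, 0, 1} -> 3 cell(s)

Answer: 3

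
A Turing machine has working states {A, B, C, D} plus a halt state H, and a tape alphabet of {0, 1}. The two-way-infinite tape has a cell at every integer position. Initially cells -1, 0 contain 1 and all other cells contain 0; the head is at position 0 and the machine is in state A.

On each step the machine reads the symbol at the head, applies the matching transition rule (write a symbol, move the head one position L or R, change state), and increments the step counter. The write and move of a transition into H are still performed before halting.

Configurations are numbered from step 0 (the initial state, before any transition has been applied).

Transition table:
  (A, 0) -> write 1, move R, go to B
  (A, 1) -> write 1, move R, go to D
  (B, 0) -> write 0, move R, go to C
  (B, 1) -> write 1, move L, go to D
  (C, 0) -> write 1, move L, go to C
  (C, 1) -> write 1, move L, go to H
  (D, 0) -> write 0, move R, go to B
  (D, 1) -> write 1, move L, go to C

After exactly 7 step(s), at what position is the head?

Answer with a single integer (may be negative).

Answer: -1

Derivation:
Step 1: in state A at pos 0, read 1 -> (A,1)->write 1,move R,goto D. Now: state=D, head=1, tape[-2..2]=01100 (head:    ^)
Step 2: in state D at pos 1, read 0 -> (D,0)->write 0,move R,goto B. Now: state=B, head=2, tape[-2..3]=011000 (head:     ^)
Step 3: in state B at pos 2, read 0 -> (B,0)->write 0,move R,goto C. Now: state=C, head=3, tape[-2..4]=0110000 (head:      ^)
Step 4: in state C at pos 3, read 0 -> (C,0)->write 1,move L,goto C. Now: state=C, head=2, tape[-2..4]=0110010 (head:     ^)
Step 5: in state C at pos 2, read 0 -> (C,0)->write 1,move L,goto C. Now: state=C, head=1, tape[-2..4]=0110110 (head:    ^)
Step 6: in state C at pos 1, read 0 -> (C,0)->write 1,move L,goto C. Now: state=C, head=0, tape[-2..4]=0111110 (head:   ^)
Step 7: in state C at pos 0, read 1 -> (C,1)->write 1,move L,goto H. Now: state=H, head=-1, tape[-2..4]=0111110 (head:  ^)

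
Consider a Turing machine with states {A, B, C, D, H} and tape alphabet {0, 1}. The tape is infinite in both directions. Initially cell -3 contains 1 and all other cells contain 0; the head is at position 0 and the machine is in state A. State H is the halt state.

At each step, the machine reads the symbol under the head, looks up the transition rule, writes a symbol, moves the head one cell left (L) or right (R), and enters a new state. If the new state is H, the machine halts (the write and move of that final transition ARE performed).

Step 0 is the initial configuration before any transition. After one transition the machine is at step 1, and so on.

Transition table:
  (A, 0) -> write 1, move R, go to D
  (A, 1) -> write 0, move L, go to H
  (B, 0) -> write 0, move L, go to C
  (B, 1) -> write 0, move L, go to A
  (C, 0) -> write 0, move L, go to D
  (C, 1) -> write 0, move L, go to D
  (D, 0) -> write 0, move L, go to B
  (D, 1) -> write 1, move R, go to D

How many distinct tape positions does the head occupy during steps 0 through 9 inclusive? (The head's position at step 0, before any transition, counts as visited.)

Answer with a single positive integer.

Step 1: in state A at pos 0, read 0 -> (A,0)->write 1,move R,goto D. Now: state=D, head=1, tape[-4..2]=0100100 (head:      ^)
Step 2: in state D at pos 1, read 0 -> (D,0)->write 0,move L,goto B. Now: state=B, head=0, tape[-4..2]=0100100 (head:     ^)
Step 3: in state B at pos 0, read 1 -> (B,1)->write 0,move L,goto A. Now: state=A, head=-1, tape[-4..2]=0100000 (head:    ^)
Step 4: in state A at pos -1, read 0 -> (A,0)->write 1,move R,goto D. Now: state=D, head=0, tape[-4..2]=0101000 (head:     ^)
Step 5: in state D at pos 0, read 0 -> (D,0)->write 0,move L,goto B. Now: state=B, head=-1, tape[-4..2]=0101000 (head:    ^)
Step 6: in state B at pos -1, read 1 -> (B,1)->write 0,move L,goto A. Now: state=A, head=-2, tape[-4..2]=0100000 (head:   ^)
Step 7: in state A at pos -2, read 0 -> (A,0)->write 1,move R,goto D. Now: state=D, head=-1, tape[-4..2]=0110000 (head:    ^)
Step 8: in state D at pos -1, read 0 -> (D,0)->write 0,move L,goto B. Now: state=B, head=-2, tape[-4..2]=0110000 (head:   ^)
Step 9: in state B at pos -2, read 1 -> (B,1)->write 0,move L,goto A. Now: state=A, head=-3, tape[-4..2]=0100000 (head:  ^)
Head positions at steps 0..9: starting at 0, distinct positions visited = {-3, -2, -1, 0, 1} -> 5 position(s)

Answer: 5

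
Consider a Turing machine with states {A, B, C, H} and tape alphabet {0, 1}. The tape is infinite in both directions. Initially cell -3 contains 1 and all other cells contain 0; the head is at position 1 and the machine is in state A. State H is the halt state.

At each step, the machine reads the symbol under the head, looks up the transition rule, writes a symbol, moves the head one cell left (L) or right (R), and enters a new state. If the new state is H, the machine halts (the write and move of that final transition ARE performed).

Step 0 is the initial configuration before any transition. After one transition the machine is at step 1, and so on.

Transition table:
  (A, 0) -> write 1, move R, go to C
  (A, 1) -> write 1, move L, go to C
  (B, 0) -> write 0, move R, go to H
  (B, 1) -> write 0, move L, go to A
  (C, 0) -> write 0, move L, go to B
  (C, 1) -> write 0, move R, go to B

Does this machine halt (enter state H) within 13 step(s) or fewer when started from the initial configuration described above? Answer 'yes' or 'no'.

Answer: no

Derivation:
Step 1: in state A at pos 1, read 0 -> (A,0)->write 1,move R,goto C. Now: state=C, head=2, tape[-4..3]=01000100 (head:       ^)
Step 2: in state C at pos 2, read 0 -> (C,0)->write 0,move L,goto B. Now: state=B, head=1, tape[-4..3]=01000100 (head:      ^)
Step 3: in state B at pos 1, read 1 -> (B,1)->write 0,move L,goto A. Now: state=A, head=0, tape[-4..3]=01000000 (head:     ^)
Step 4: in state A at pos 0, read 0 -> (A,0)->write 1,move R,goto C. Now: state=C, head=1, tape[-4..3]=01001000 (head:      ^)
Step 5: in state C at pos 1, read 0 -> (C,0)->write 0,move L,goto B. Now: state=B, head=0, tape[-4..3]=01001000 (head:     ^)
Step 6: in state B at pos 0, read 1 -> (B,1)->write 0,move L,goto A. Now: state=A, head=-1, tape[-4..3]=01000000 (head:    ^)
Step 7: in state A at pos -1, read 0 -> (A,0)->write 1,move R,goto C. Now: state=C, head=0, tape[-4..3]=01010000 (head:     ^)
Step 8: in state C at pos 0, read 0 -> (C,0)->write 0,move L,goto B. Now: state=B, head=-1, tape[-4..3]=01010000 (head:    ^)
Step 9: in state B at pos -1, read 1 -> (B,1)->write 0,move L,goto A. Now: state=A, head=-2, tape[-4..3]=01000000 (head:   ^)
Step 10: in state A at pos -2, read 0 -> (A,0)->write 1,move R,goto C. Now: state=C, head=-1, tape[-4..3]=01100000 (head:    ^)
Step 11: in state C at pos -1, read 0 -> (C,0)->write 0,move L,goto B. Now: state=B, head=-2, tape[-4..3]=01100000 (head:   ^)
Step 12: in state B at pos -2, read 1 -> (B,1)->write 0,move L,goto A. Now: state=A, head=-3, tape[-4..3]=01000000 (head:  ^)
Step 13: in state A at pos -3, read 1 -> (A,1)->write 1,move L,goto C. Now: state=C, head=-4, tape[-5..3]=001000000 (head:  ^)
After 13 step(s): state = C (not H) -> not halted within 13 -> no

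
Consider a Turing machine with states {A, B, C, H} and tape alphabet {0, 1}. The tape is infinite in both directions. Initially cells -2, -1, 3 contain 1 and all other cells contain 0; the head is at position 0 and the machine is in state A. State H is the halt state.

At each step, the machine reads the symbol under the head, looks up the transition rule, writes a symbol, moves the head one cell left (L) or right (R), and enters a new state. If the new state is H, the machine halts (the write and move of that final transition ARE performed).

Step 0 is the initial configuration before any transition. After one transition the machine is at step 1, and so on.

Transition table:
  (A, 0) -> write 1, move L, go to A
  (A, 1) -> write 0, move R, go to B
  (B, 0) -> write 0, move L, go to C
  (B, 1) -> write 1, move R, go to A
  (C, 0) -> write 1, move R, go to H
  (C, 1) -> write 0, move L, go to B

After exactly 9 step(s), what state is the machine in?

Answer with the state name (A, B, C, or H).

Step 1: in state A at pos 0, read 0 -> (A,0)->write 1,move L,goto A. Now: state=A, head=-1, tape[-3..4]=01110010 (head:   ^)
Step 2: in state A at pos -1, read 1 -> (A,1)->write 0,move R,goto B. Now: state=B, head=0, tape[-3..4]=01010010 (head:    ^)
Step 3: in state B at pos 0, read 1 -> (B,1)->write 1,move R,goto A. Now: state=A, head=1, tape[-3..4]=01010010 (head:     ^)
Step 4: in state A at pos 1, read 0 -> (A,0)->write 1,move L,goto A. Now: state=A, head=0, tape[-3..4]=01011010 (head:    ^)
Step 5: in state A at pos 0, read 1 -> (A,1)->write 0,move R,goto B. Now: state=B, head=1, tape[-3..4]=01001010 (head:     ^)
Step 6: in state B at pos 1, read 1 -> (B,1)->write 1,move R,goto A. Now: state=A, head=2, tape[-3..4]=01001010 (head:      ^)
Step 7: in state A at pos 2, read 0 -> (A,0)->write 1,move L,goto A. Now: state=A, head=1, tape[-3..4]=01001110 (head:     ^)
Step 8: in state A at pos 1, read 1 -> (A,1)->write 0,move R,goto B. Now: state=B, head=2, tape[-3..4]=01000110 (head:      ^)
Step 9: in state B at pos 2, read 1 -> (B,1)->write 1,move R,goto A. Now: state=A, head=3, tape[-3..4]=01000110 (head:       ^)

Answer: A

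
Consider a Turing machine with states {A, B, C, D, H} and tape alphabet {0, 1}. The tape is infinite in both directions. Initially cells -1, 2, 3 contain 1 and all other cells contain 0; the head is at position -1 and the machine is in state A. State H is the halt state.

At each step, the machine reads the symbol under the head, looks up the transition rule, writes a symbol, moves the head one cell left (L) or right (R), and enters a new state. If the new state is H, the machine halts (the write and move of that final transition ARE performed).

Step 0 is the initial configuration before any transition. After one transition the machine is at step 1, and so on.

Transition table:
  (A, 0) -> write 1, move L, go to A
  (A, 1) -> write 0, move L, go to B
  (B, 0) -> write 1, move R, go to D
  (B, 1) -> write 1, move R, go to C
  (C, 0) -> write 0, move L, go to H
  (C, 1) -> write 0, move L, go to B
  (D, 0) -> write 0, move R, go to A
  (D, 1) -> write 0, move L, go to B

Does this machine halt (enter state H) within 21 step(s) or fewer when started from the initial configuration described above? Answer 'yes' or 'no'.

Answer: yes

Derivation:
Step 1: in state A at pos -1, read 1 -> (A,1)->write 0,move L,goto B. Now: state=B, head=-2, tape[-3..4]=00000110 (head:  ^)
Step 2: in state B at pos -2, read 0 -> (B,0)->write 1,move R,goto D. Now: state=D, head=-1, tape[-3..4]=01000110 (head:   ^)
Step 3: in state D at pos -1, read 0 -> (D,0)->write 0,move R,goto A. Now: state=A, head=0, tape[-3..4]=01000110 (head:    ^)
Step 4: in state A at pos 0, read 0 -> (A,0)->write 1,move L,goto A. Now: state=A, head=-1, tape[-3..4]=01010110 (head:   ^)
Step 5: in state A at pos -1, read 0 -> (A,0)->write 1,move L,goto A. Now: state=A, head=-2, tape[-3..4]=01110110 (head:  ^)
Step 6: in state A at pos -2, read 1 -> (A,1)->write 0,move L,goto B. Now: state=B, head=-3, tape[-4..4]=000110110 (head:  ^)
Step 7: in state B at pos -3, read 0 -> (B,0)->write 1,move R,goto D. Now: state=D, head=-2, tape[-4..4]=010110110 (head:   ^)
Step 8: in state D at pos -2, read 0 -> (D,0)->write 0,move R,goto A. Now: state=A, head=-1, tape[-4..4]=010110110 (head:    ^)
Step 9: in state A at pos -1, read 1 -> (A,1)->write 0,move L,goto B. Now: state=B, head=-2, tape[-4..4]=010010110 (head:   ^)
Step 10: in state B at pos -2, read 0 -> (B,0)->write 1,move R,goto D. Now: state=D, head=-1, tape[-4..4]=011010110 (head:    ^)
Step 11: in state D at pos -1, read 0 -> (D,0)->write 0,move R,goto A. Now: state=A, head=0, tape[-4..4]=011010110 (head:     ^)
Step 12: in state A at pos 0, read 1 -> (A,1)->write 0,move L,goto B. Now: state=B, head=-1, tape[-4..4]=011000110 (head:    ^)
Step 13: in state B at pos -1, read 0 -> (B,0)->write 1,move R,goto D. Now: state=D, head=0, tape[-4..4]=011100110 (head:     ^)
Step 14: in state D at pos 0, read 0 -> (D,0)->write 0,move R,goto A. Now: state=A, head=1, tape[-4..4]=011100110 (head:      ^)
Step 15: in state A at pos 1, read 0 -> (A,0)->write 1,move L,goto A. Now: state=A, head=0, tape[-4..4]=011101110 (head:     ^)
Step 16: in state A at pos 0, read 0 -> (A,0)->write 1,move L,goto A. Now: state=A, head=-1, tape[-4..4]=011111110 (head:    ^)
Step 17: in state A at pos -1, read 1 -> (A,1)->write 0,move L,goto B. Now: state=B, head=-2, tape[-4..4]=011011110 (head:   ^)
Step 18: in state B at pos -2, read 1 -> (B,1)->write 1,move R,goto C. Now: state=C, head=-1, tape[-4..4]=011011110 (head:    ^)
Step 19: in state C at pos -1, read 0 -> (C,0)->write 0,move L,goto H. Now: state=H, head=-2, tape[-4..4]=011011110 (head:   ^)
State H reached at step 19; 19 <= 21 -> yes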